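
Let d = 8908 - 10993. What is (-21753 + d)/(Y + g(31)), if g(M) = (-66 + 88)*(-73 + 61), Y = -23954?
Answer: 11919/12109 ≈ 0.98431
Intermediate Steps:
d = -2085
g(M) = -264 (g(M) = 22*(-12) = -264)
(-21753 + d)/(Y + g(31)) = (-21753 - 2085)/(-23954 - 264) = -23838/(-24218) = -23838*(-1/24218) = 11919/12109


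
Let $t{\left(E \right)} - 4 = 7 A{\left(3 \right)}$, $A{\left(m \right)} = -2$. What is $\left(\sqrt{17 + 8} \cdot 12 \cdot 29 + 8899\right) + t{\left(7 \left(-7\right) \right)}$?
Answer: $10629$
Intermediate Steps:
$t{\left(E \right)} = -10$ ($t{\left(E \right)} = 4 + 7 \left(-2\right) = 4 - 14 = -10$)
$\left(\sqrt{17 + 8} \cdot 12 \cdot 29 + 8899\right) + t{\left(7 \left(-7\right) \right)} = \left(\sqrt{17 + 8} \cdot 12 \cdot 29 + 8899\right) - 10 = \left(\sqrt{25} \cdot 12 \cdot 29 + 8899\right) - 10 = \left(5 \cdot 12 \cdot 29 + 8899\right) - 10 = \left(60 \cdot 29 + 8899\right) - 10 = \left(1740 + 8899\right) - 10 = 10639 - 10 = 10629$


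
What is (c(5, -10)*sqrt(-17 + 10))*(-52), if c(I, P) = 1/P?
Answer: 26*I*sqrt(7)/5 ≈ 13.758*I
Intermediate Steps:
(c(5, -10)*sqrt(-17 + 10))*(-52) = (sqrt(-17 + 10)/(-10))*(-52) = -I*sqrt(7)/10*(-52) = 26*I*sqrt(7)/5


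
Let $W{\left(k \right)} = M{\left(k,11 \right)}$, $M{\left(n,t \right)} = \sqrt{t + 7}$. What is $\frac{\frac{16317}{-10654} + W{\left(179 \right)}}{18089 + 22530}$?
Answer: $- \frac{2331}{61822118} + \frac{3 \sqrt{2}}{40619} \approx 6.6745 \cdot 10^{-5}$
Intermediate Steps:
$M{\left(n,t \right)} = \sqrt{7 + t}$
$W{\left(k \right)} = 3 \sqrt{2}$ ($W{\left(k \right)} = \sqrt{7 + 11} = \sqrt{18} = 3 \sqrt{2}$)
$\frac{\frac{16317}{-10654} + W{\left(179 \right)}}{18089 + 22530} = \frac{\frac{16317}{-10654} + 3 \sqrt{2}}{18089 + 22530} = \frac{16317 \left(- \frac{1}{10654}\right) + 3 \sqrt{2}}{40619} = \left(- \frac{2331}{1522} + 3 \sqrt{2}\right) \frac{1}{40619} = - \frac{2331}{61822118} + \frac{3 \sqrt{2}}{40619}$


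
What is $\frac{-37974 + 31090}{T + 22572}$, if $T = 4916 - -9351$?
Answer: $- \frac{6884}{36839} \approx -0.18687$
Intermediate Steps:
$T = 14267$ ($T = 4916 + 9351 = 14267$)
$\frac{-37974 + 31090}{T + 22572} = \frac{-37974 + 31090}{14267 + 22572} = - \frac{6884}{36839}$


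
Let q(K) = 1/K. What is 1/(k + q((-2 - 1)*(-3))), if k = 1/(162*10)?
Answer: 1620/181 ≈ 8.9503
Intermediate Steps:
k = 1/1620 ≈ 0.00061728
1/(k + q((-2 - 1)*(-3))) = 1/(1/1620 + 1/((-2 - 1)*(-3))) = 1/(1/1620 + 1/(-3*(-3))) = 1/(1/1620 + 1/9) = 1/(1/1620 + ⅑) = 1/(181/1620) = 1620/181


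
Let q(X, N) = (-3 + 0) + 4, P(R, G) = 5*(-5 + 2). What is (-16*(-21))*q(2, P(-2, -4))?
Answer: 336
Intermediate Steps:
P(R, G) = -15 (P(R, G) = 5*(-3) = -15)
q(X, N) = 1 (q(X, N) = -3 + 4 = 1)
(-16*(-21))*q(2, P(-2, -4)) = -16*(-21)*1 = 336*1 = 336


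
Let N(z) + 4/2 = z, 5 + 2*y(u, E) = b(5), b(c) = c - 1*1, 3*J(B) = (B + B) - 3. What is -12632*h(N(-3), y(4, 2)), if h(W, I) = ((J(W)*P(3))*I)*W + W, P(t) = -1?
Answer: -221060/3 ≈ -73687.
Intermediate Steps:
J(B) = -1 + 2*B/3 (J(B) = ((B + B) - 3)/3 = (2*B - 3)/3 = (-3 + 2*B)/3 = -1 + 2*B/3)
b(c) = -1 + c (b(c) = c - 1 = -1 + c)
y(u, E) = -½ (y(u, E) = -5/2 + (-1 + 5)/2 = -5/2 + (½)*4 = -5/2 + 2 = -½)
N(z) = -2 + z
h(W, I) = W + I*W*(1 - 2*W/3) (h(W, I) = (((-1 + 2*W/3)*(-1))*I)*W + W = ((1 - 2*W/3)*I)*W + W = (I*(1 - 2*W/3))*W + W = I*W*(1 - 2*W/3) + W = W + I*W*(1 - 2*W/3))
-12632*h(N(-3), y(4, 2)) = -12632*(-2 - 3)*(3 - 1*(-½)*(-3 + 2*(-2 - 3)))/3 = -12632*(-5)*(3 - 1*(-½)*(-3 + 2*(-5)))/3 = -12632*(-5)*(3 - 1*(-½)*(-3 - 10))/3 = -12632*(-5)*(3 - 1*(-½)*(-13))/3 = -12632*(-5)*(3 - 13/2)/3 = -12632*(-5)*(-7)/(3*2) = -12632*35/6 = -221060/3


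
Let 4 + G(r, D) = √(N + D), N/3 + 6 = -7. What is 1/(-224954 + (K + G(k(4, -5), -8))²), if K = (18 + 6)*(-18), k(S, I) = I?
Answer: I/(-34905*I + 872*√47) ≈ -2.7833e-5 + 4.7669e-6*I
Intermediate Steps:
N = -39 (N = -18 + 3*(-7) = -18 - 21 = -39)
G(r, D) = -4 + √(-39 + D)
K = -432 (K = 24*(-18) = -432)
1/(-224954 + (K + G(k(4, -5), -8))²) = 1/(-224954 + (-432 + (-4 + √(-39 - 8)))²) = 1/(-224954 + (-432 + (-4 + √(-47)))²) = 1/(-224954 + (-432 + (-4 + I*√47))²) = 1/(-224954 + (-436 + I*√47)²)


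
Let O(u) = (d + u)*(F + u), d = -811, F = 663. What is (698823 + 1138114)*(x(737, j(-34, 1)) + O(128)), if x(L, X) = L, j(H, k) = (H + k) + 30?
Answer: -991056902492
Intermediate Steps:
j(H, k) = 30 + H + k
O(u) = (-811 + u)*(663 + u)
(698823 + 1138114)*(x(737, j(-34, 1)) + O(128)) = (698823 + 1138114)*(737 + (-537693 + 128² - 148*128)) = 1836937*(737 + (-537693 + 16384 - 18944)) = 1836937*(737 - 540253) = 1836937*(-539516) = -991056902492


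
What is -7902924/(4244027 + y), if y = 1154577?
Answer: -1975731/1349651 ≈ -1.4639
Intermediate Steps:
-7902924/(4244027 + y) = -7902924/(4244027 + 1154577) = -7902924/5398604 = -7902924*1/5398604 = -1975731/1349651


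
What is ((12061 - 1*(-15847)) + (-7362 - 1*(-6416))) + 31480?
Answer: 58442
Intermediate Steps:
((12061 - 1*(-15847)) + (-7362 - 1*(-6416))) + 31480 = ((12061 + 15847) + (-7362 + 6416)) + 31480 = (27908 - 946) + 31480 = 26962 + 31480 = 58442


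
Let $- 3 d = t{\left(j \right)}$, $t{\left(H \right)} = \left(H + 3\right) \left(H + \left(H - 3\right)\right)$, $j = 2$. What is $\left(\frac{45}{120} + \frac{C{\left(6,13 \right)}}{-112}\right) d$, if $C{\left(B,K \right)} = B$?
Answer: $- \frac{15}{28} \approx -0.53571$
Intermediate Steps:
$t{\left(H \right)} = \left(-3 + 2 H\right) \left(3 + H\right)$ ($t{\left(H \right)} = \left(3 + H\right) \left(H + \left(-3 + H\right)\right) = \left(3 + H\right) \left(-3 + 2 H\right) = \left(-3 + 2 H\right) \left(3 + H\right)$)
$d = - \frac{5}{3}$ ($d = - \frac{-9 + 2 \cdot 2^{2} + 3 \cdot 2}{3} = - \frac{-9 + 2 \cdot 4 + 6}{3} = - \frac{-9 + 8 + 6}{3} = \left(- \frac{1}{3}\right) 5 = - \frac{5}{3} \approx -1.6667$)
$\left(\frac{45}{120} + \frac{C{\left(6,13 \right)}}{-112}\right) d = \left(\frac{45}{120} + \frac{6}{-112}\right) \left(- \frac{5}{3}\right) = \left(45 \cdot \frac{1}{120} + 6 \left(- \frac{1}{112}\right)\right) \left(- \frac{5}{3}\right) = \left(\frac{3}{8} - \frac{3}{56}\right) \left(- \frac{5}{3}\right) = \frac{9}{28} \left(- \frac{5}{3}\right) = - \frac{15}{28}$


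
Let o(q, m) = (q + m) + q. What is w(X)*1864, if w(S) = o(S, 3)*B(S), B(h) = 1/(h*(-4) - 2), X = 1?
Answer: -4660/3 ≈ -1553.3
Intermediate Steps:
o(q, m) = m + 2*q (o(q, m) = (m + q) + q = m + 2*q)
B(h) = 1/(-2 - 4*h) (B(h) = 1/(-4*h - 2) = 1/(-2 - 4*h))
w(S) = -(3 + 2*S)/(2 + 4*S) (w(S) = (3 + 2*S)*(-1/(2 + 4*S)) = -(3 + 2*S)/(2 + 4*S))
w(X)*1864 = ((-3 - 2*1)/(2*(1 + 2*1)))*1864 = ((-3 - 2)/(2*(1 + 2)))*1864 = ((½)*(-5)/3)*1864 = ((½)*(⅓)*(-5))*1864 = -⅚*1864 = -4660/3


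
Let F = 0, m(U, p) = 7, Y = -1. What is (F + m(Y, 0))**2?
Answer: 49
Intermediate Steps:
(F + m(Y, 0))**2 = (0 + 7)**2 = 7**2 = 49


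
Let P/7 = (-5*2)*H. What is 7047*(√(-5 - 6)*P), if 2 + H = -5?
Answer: 3453030*I*√11 ≈ 1.1452e+7*I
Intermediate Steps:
H = -7 (H = -2 - 5 = -7)
P = 490 (P = 7*(-5*2*(-7)) = 7*(-10*(-7)) = 7*70 = 490)
7047*(√(-5 - 6)*P) = 7047*(√(-5 - 6)*490) = 7047*(√(-11)*490) = 7047*((I*√11)*490) = 7047*(490*I*√11) = 3453030*I*√11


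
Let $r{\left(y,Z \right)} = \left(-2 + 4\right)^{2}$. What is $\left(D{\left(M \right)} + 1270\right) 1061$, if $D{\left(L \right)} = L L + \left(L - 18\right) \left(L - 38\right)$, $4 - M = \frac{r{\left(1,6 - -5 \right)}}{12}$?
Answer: $\frac{16954780}{9} \approx 1.8839 \cdot 10^{6}$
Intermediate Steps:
$r{\left(y,Z \right)} = 4$ ($r{\left(y,Z \right)} = 2^{2} = 4$)
$M = \frac{11}{3}$ ($M = 4 - \frac{4}{12} = 4 - 4 \cdot \frac{1}{12} = 4 - \frac{1}{3} = \frac{11}{3} \approx 3.6667$)
$D{\left(L \right)} = L^{2} + \left(-38 + L\right) \left(-18 + L\right)$ ($D{\left(L \right)} = L^{2} + \left(-18 + L\right) \left(-38 + L\right) = L^{2} + \left(-38 + L\right) \left(-18 + L\right)$)
$\left(D{\left(M \right)} + 1270\right) 1061 = \left(\left(684 - \frac{616}{3} + 2 \left(\frac{11}{3}\right)^{2}\right) + 1270\right) 1061 = \left(\left(684 - \frac{616}{3} + 2 \cdot \frac{121}{9}\right) + 1270\right) 1061 = \left(\left(684 - \frac{616}{3} + \frac{242}{9}\right) + 1270\right) 1061 = \left(\frac{4550}{9} + 1270\right) 1061 = \frac{15980}{9} \cdot 1061 = \frac{16954780}{9}$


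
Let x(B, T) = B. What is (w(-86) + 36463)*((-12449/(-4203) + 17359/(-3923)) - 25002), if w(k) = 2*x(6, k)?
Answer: -15037414174757300/16488369 ≈ -9.1200e+8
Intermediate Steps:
w(k) = 12 (w(k) = 2*6 = 12)
(w(-86) + 36463)*((-12449/(-4203) + 17359/(-3923)) - 25002) = (12 + 36463)*((-12449/(-4203) + 17359/(-3923)) - 25002) = 36475*((-12449*(-1/4203) + 17359*(-1/3923)) - 25002) = 36475*((12449/4203 - 17359/3923) - 25002) = 36475*(-24122450/16488369 - 25002) = 36475*(-412266324188/16488369) = -15037414174757300/16488369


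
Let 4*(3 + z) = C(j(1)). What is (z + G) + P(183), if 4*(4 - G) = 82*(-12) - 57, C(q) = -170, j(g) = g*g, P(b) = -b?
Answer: 143/4 ≈ 35.750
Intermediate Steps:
j(g) = g**2
z = -91/2 (z = -3 + (1/4)*(-170) = -3 - 85/2 = -91/2 ≈ -45.500)
G = 1057/4 (G = 4 - (82*(-12) - 57)/4 = 4 - (-984 - 57)/4 = 4 - 1/4*(-1041) = 4 + 1041/4 = 1057/4 ≈ 264.25)
(z + G) + P(183) = (-91/2 + 1057/4) - 1*183 = 875/4 - 183 = 143/4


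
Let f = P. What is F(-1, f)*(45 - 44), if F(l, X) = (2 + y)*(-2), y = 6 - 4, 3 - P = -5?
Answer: -8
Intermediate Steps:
P = 8 (P = 3 - 1*(-5) = 3 + 5 = 8)
f = 8
y = 2
F(l, X) = -8 (F(l, X) = (2 + 2)*(-2) = 4*(-2) = -8)
F(-1, f)*(45 - 44) = -8*(45 - 44) = -8*1 = -8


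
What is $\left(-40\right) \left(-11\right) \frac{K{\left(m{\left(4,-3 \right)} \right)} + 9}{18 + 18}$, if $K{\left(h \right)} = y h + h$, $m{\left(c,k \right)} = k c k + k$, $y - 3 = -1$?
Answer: $1320$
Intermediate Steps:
$y = 2$ ($y = 3 - 1 = 2$)
$m{\left(c,k \right)} = k + c k^{2}$ ($m{\left(c,k \right)} = c k k + k = c k^{2} + k = k + c k^{2}$)
$K{\left(h \right)} = 3 h$ ($K{\left(h \right)} = 2 h + h = 3 h$)
$\left(-40\right) \left(-11\right) \frac{K{\left(m{\left(4,-3 \right)} \right)} + 9}{18 + 18} = \left(-40\right) \left(-11\right) \frac{3 \left(- 3 \left(1 + 4 \left(-3\right)\right)\right) + 9}{18 + 18} = 440 \frac{3 \left(- 3 \left(1 - 12\right)\right) + 9}{36} = 440 \left(3 \left(\left(-3\right) \left(-11\right)\right) + 9\right) \frac{1}{36} = 440 \left(3 \cdot 33 + 9\right) \frac{1}{36} = 440 \left(99 + 9\right) \frac{1}{36} = 440 \cdot 108 \cdot \frac{1}{36} = 440 \cdot 3 = 1320$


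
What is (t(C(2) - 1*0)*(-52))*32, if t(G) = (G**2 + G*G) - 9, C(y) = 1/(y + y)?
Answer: 14768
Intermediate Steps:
C(y) = 1/(2*y)
t(G) = -9 + 2*G**2 (t(G) = (G**2 + G**2) - 9 = 2*G**2 - 9 = -9 + 2*G**2)
(t(C(2) - 1*0)*(-52))*32 = ((-9 + 2*((1/2)/2 - 1*0)**2)*(-52))*32 = ((-9 + 2*((1/2)*(1/2) + 0)**2)*(-52))*32 = ((-9 + 2*(1/4 + 0)**2)*(-52))*32 = ((-9 + 2*(1/4)**2)*(-52))*32 = ((-9 + 2*(1/16))*(-52))*32 = ((-9 + 1/8)*(-52))*32 = -71/8*(-52)*32 = (923/2)*32 = 14768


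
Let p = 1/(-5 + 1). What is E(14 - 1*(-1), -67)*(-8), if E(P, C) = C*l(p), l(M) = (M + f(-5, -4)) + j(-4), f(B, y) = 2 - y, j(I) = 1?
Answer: 3618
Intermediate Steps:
p = -¼ (p = 1/(-4) = -¼ ≈ -0.25000)
l(M) = 7 + M (l(M) = (M + (2 - 1*(-4))) + 1 = (M + (2 + 4)) + 1 = (M + 6) + 1 = (6 + M) + 1 = 7 + M)
E(P, C) = 27*C/4 (E(P, C) = C*(7 - ¼) = C*(27/4) = 27*C/4)
E(14 - 1*(-1), -67)*(-8) = ((27/4)*(-67))*(-8) = -1809/4*(-8) = 3618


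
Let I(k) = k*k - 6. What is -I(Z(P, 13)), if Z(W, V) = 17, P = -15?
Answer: -283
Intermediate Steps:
I(k) = -6 + k² (I(k) = k² - 6 = -6 + k²)
-I(Z(P, 13)) = -(-6 + 17²) = -(-6 + 289) = -1*283 = -283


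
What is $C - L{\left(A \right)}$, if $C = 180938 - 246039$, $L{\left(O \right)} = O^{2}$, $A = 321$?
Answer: $-168142$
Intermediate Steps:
$C = -65101$
$C - L{\left(A \right)} = -65101 - 321^{2} = -65101 - 103041 = -168142$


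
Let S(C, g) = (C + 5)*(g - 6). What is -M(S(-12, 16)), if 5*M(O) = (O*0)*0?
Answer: 0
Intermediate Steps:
S(C, g) = (-6 + g)*(5 + C) (S(C, g) = (5 + C)*(-6 + g) = (-6 + g)*(5 + C))
M(O) = 0 (M(O) = ((O*0)*0)/5 = (0*0)/5 = (1/5)*0 = 0)
-M(S(-12, 16)) = -1*0 = 0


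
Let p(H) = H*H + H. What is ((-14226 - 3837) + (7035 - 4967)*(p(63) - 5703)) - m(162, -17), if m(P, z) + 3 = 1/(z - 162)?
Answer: -621790151/179 ≈ -3.4737e+6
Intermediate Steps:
p(H) = H + H² (p(H) = H² + H = H + H²)
m(P, z) = -3 + 1/(-162 + z) (m(P, z) = -3 + 1/(z - 162) = -3 + 1/(-162 + z))
((-14226 - 3837) + (7035 - 4967)*(p(63) - 5703)) - m(162, -17) = ((-14226 - 3837) + (7035 - 4967)*(63*(1 + 63) - 5703)) - (487 - 3*(-17))/(-162 - 17) = (-18063 + 2068*(63*64 - 5703)) - (487 + 51)/(-179) = (-18063 + 2068*(4032 - 5703)) - (-1)*538/179 = (-18063 + 2068*(-1671)) - 1*(-538/179) = (-18063 - 3455628) + 538/179 = -3473691 + 538/179 = -621790151/179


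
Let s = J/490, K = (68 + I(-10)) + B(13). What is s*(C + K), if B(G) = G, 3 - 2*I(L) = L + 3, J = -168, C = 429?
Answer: -1236/7 ≈ -176.57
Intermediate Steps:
I(L) = -L/2 (I(L) = 3/2 - (L + 3)/2 = 3/2 - (3 + L)/2 = 3/2 + (-3/2 - L/2) = -L/2)
K = 86 (K = (68 - ½*(-10)) + 13 = (68 + 5) + 13 = 73 + 13 = 86)
s = -12/35 (s = -168/490 = -168*1/490 = -12/35 ≈ -0.34286)
s*(C + K) = -12*(429 + 86)/35 = -12/35*515 = -1236/7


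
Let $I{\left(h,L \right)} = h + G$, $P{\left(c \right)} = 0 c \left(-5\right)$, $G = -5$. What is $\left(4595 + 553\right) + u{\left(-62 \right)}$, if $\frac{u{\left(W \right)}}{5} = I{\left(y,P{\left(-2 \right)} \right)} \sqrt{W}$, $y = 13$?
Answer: $5148 + 40 i \sqrt{62} \approx 5148.0 + 314.96 i$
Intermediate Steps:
$P{\left(c \right)} = 0$ ($P{\left(c \right)} = 0 \left(-5\right) = 0$)
$I{\left(h,L \right)} = -5 + h$ ($I{\left(h,L \right)} = h - 5 = -5 + h$)
$u{\left(W \right)} = 40 \sqrt{W}$ ($u{\left(W \right)} = 5 \left(-5 + 13\right) \sqrt{W} = 5 \cdot 8 \sqrt{W} = 40 \sqrt{W}$)
$\left(4595 + 553\right) + u{\left(-62 \right)} = \left(4595 + 553\right) + 40 \sqrt{-62} = 5148 + 40 i \sqrt{62}$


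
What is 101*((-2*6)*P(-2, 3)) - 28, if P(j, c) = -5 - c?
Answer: 9668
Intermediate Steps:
101*((-2*6)*P(-2, 3)) - 28 = 101*((-2*6)*(-5 - 1*3)) - 28 = 101*(-12*(-5 - 3)) - 28 = 101*(-12*(-8)) - 28 = 101*96 - 28 = 9696 - 28 = 9668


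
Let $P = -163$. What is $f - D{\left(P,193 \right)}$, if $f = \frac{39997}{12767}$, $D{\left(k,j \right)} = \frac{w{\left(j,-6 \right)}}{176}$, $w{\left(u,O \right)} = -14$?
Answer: $\frac{3609105}{1123496} \approx 3.2124$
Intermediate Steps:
$D{\left(k,j \right)} = - \frac{7}{88}$ ($D{\left(k,j \right)} = - \frac{14}{176} = \left(-14\right) \frac{1}{176} = - \frac{7}{88}$)
$f = \frac{39997}{12767}$ ($f = 39997 \cdot \frac{1}{12767} = \frac{39997}{12767} \approx 3.1328$)
$f - D{\left(P,193 \right)} = \frac{39997}{12767} - - \frac{7}{88} = \frac{39997}{12767} + \frac{7}{88} = \frac{3609105}{1123496}$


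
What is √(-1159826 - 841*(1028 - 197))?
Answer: I*√1858697 ≈ 1363.3*I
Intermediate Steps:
√(-1159826 - 841*(1028 - 197)) = √(-1159826 - 841*831) = √(-1159826 - 698871) = √(-1858697) = I*√1858697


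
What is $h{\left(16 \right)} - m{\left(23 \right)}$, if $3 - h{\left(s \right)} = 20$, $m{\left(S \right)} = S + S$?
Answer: $-63$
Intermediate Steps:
$m{\left(S \right)} = 2 S$
$h{\left(s \right)} = -17$ ($h{\left(s \right)} = 3 - 20 = -17$)
$h{\left(16 \right)} - m{\left(23 \right)} = -17 - 2 \cdot 23 = -17 - 46 = -63$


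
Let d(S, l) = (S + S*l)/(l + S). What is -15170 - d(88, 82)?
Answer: -1293102/85 ≈ -15213.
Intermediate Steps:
d(S, l) = (S + S*l)/(S + l)
-15170 - d(88, 82) = -15170 - 88*(1 + 82)/(88 + 82) = -15170 - 88*83/170 = -15170 - 1*3652/85 = -15170 - 3652/85 = -1293102/85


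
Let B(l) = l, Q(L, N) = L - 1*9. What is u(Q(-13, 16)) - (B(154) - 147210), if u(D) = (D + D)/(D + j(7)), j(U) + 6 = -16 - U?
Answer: 7499900/51 ≈ 1.4706e+5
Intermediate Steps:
Q(L, N) = -9 + L (Q(L, N) = L - 9 = -9 + L)
j(U) = -22 - U (j(U) = -6 + (-16 - U) = -22 - U)
u(D) = 2*D/(-29 + D) (u(D) = (D + D)/(D + (-22 - 1*7)) = (2*D)/(D + (-22 - 7)) = (2*D)/(D - 29) = (2*D)/(-29 + D) = 2*D/(-29 + D))
u(Q(-13, 16)) - (B(154) - 147210) = 2*(-9 - 13)/(-29 + (-9 - 13)) - (154 - 147210) = 2*(-22)/(-29 - 22) - 1*(-147056) = 2*(-22)/(-51) + 147056 = 2*(-22)*(-1/51) + 147056 = 44/51 + 147056 = 7499900/51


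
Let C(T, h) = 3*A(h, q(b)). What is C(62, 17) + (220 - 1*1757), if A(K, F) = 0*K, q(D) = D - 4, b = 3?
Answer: -1537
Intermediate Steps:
q(D) = -4 + D
A(K, F) = 0
C(T, h) = 0 (C(T, h) = 3*0 = 0)
C(62, 17) + (220 - 1*1757) = 0 + (220 - 1*1757) = 0 + (220 - 1757) = 0 - 1537 = -1537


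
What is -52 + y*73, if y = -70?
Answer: -5162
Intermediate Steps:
-52 + y*73 = -52 - 70*73 = -52 - 5110 = -5162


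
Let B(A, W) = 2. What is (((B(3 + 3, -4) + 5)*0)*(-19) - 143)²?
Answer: 20449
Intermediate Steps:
(((B(3 + 3, -4) + 5)*0)*(-19) - 143)² = (((2 + 5)*0)*(-19) - 143)² = ((7*0)*(-19) - 143)² = (0*(-19) - 143)² = (0 - 143)² = (-143)² = 20449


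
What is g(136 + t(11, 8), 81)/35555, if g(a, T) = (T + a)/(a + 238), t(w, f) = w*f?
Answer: 61/3285282 ≈ 1.8568e-5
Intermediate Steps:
t(w, f) = f*w
g(a, T) = (T + a)/(238 + a)
g(136 + t(11, 8), 81)/35555 = ((81 + (136 + 8*11))/(238 + (136 + 8*11)))/35555 = ((81 + (136 + 88))/(238 + (136 + 88)))*(1/35555) = ((81 + 224)/(238 + 224))*(1/35555) = (305/462)*(1/35555) = 61/3285282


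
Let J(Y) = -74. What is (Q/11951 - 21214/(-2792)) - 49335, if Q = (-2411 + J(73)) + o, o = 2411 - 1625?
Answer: -822960816207/16683596 ≈ -49328.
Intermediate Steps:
o = 786
Q = -1699 (Q = (-2411 - 74) + 786 = -2485 + 786 = -1699)
(Q/11951 - 21214/(-2792)) - 49335 = (-1699/11951 - 21214/(-2792)) - 49335 = (-1699*1/11951 - 21214*(-1/2792)) - 49335 = (-1699/11951 + 10607/1396) - 49335 = 124392453/16683596 - 49335 = -822960816207/16683596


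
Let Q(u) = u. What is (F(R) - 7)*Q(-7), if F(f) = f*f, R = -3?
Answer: -14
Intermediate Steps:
F(f) = f²
(F(R) - 7)*Q(-7) = ((-3)² - 7)*(-7) = (9 - 7)*(-7) = 2*(-7) = -14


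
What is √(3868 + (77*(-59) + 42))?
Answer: I*√633 ≈ 25.159*I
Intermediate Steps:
√(3868 + (77*(-59) + 42)) = √(3868 + (-4543 + 42)) = √(3868 - 4501) = √(-633) = I*√633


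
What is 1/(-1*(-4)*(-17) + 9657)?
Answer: 1/9589 ≈ 0.00010429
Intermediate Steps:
1/(-1*(-4)*(-17) + 9657) = 1/(4*(-17) + 9657) = 1/(-68 + 9657) = 1/9589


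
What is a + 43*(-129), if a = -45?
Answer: -5592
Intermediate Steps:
a + 43*(-129) = -45 + 43*(-129) = -45 - 5547 = -5592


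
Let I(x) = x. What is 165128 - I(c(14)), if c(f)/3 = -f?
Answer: 165170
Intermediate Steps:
c(f) = -3*f (c(f) = 3*(-f) = -3*f)
165128 - I(c(14)) = 165128 - (-3)*14 = 165128 - 1*(-42) = 165128 + 42 = 165170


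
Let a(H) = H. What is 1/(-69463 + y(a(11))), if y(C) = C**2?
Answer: -1/69342 ≈ -1.4421e-5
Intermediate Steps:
1/(-69463 + y(a(11))) = 1/(-69463 + 11**2) = 1/(-69463 + 121) = 1/(-69342) = -1/69342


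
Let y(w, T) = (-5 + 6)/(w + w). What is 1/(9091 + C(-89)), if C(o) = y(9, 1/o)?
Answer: 18/163639 ≈ 0.00011000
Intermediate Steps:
y(w, T) = 1/(2*w)
C(o) = 1/18 (C(o) = (½)/9 = (½)*(⅑) = 1/18)
1/(9091 + C(-89)) = 1/(9091 + 1/18) = 1/(163639/18) = 18/163639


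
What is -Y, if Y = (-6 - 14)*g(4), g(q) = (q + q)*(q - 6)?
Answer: -320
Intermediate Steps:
g(q) = 2*q*(-6 + q) (g(q) = (2*q)*(-6 + q) = 2*q*(-6 + q))
Y = 320 (Y = (-6 - 14)*(2*4*(-6 + 4)) = -40*4*(-2) = -20*(-16) = 320)
-Y = -1*320 = -320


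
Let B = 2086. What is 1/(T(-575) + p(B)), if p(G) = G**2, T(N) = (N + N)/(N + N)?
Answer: 1/4351397 ≈ 2.2981e-7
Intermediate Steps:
T(N) = 1 (T(N) = (2*N)/((2*N)) = (2*N)*(1/(2*N)) = 1)
1/(T(-575) + p(B)) = 1/(1 + 2086**2) = 1/(1 + 4351396) = 1/4351397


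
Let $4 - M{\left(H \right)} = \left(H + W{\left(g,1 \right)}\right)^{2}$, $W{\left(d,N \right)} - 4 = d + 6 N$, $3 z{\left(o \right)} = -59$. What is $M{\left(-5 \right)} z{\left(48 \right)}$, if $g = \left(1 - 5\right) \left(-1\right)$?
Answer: $\frac{4543}{3} \approx 1514.3$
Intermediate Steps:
$z{\left(o \right)} = - \frac{59}{3}$ ($z{\left(o \right)} = \frac{1}{3} \left(-59\right) = - \frac{59}{3}$)
$g = 4$ ($g = \left(-4\right) \left(-1\right) = 4$)
$W{\left(d,N \right)} = 4 + d + 6 N$ ($W{\left(d,N \right)} = 4 + \left(d + 6 N\right) = 4 + d + 6 N$)
$M{\left(H \right)} = 4 - \left(14 + H\right)^{2}$ ($M{\left(H \right)} = 4 - \left(H + \left(4 + 4 + 6 \cdot 1\right)\right)^{2} = 4 - \left(H + \left(4 + 4 + 6\right)\right)^{2} = 4 - \left(H + 14\right)^{2} = 4 - \left(14 + H\right)^{2}$)
$M{\left(-5 \right)} z{\left(48 \right)} = \left(4 - \left(14 - 5\right)^{2}\right) \left(- \frac{59}{3}\right) = \left(4 - 9^{2}\right) \left(- \frac{59}{3}\right) = \left(4 - 81\right) \left(- \frac{59}{3}\right) = \left(-77\right) \left(- \frac{59}{3}\right) = \frac{4543}{3}$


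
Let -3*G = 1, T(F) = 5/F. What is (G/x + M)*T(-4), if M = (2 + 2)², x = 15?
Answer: -719/36 ≈ -19.972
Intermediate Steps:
G = -⅓ (G = -⅓*1 = -⅓ ≈ -0.33333)
M = 16 (M = 4² = 16)
(G/x + M)*T(-4) = (-⅓/15 + 16)*(5/(-4)) = (-⅓*1/15 + 16)*(5*(-¼)) = (-1/45 + 16)*(-5/4) = (719/45)*(-5/4) = -719/36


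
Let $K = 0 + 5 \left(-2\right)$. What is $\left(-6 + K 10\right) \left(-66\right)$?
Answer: $6996$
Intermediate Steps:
$K = -10$ ($K = 0 - 10 = -10$)
$\left(-6 + K 10\right) \left(-66\right) = \left(-6 - 100\right) \left(-66\right) = \left(-106\right) \left(-66\right) = 6996$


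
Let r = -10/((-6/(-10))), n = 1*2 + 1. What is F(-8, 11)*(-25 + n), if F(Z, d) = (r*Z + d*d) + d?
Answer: -17512/3 ≈ -5837.3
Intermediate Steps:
n = 3 (n = 2 + 1 = 3)
r = -50/3 (r = -10/((-6*(-⅒))) = -10/⅗ = -10*5/3 = -50/3 ≈ -16.667)
F(Z, d) = d + d² - 50*Z/3 (F(Z, d) = (-50*Z/3 + d*d) + d = (-50*Z/3 + d²) + d = (d² - 50*Z/3) + d = d + d² - 50*Z/3)
F(-8, 11)*(-25 + n) = (11 + 11² - 50/3*(-8))*(-25 + 3) = (11 + 121 + 400/3)*(-22) = (796/3)*(-22) = -17512/3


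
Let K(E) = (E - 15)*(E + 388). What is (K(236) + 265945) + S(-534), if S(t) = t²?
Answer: 689005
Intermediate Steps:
K(E) = (-15 + E)*(388 + E)
(K(236) + 265945) + S(-534) = ((-5820 + 236² + 373*236) + 265945) + (-534)² = ((-5820 + 55696 + 88028) + 265945) + 285156 = (137904 + 265945) + 285156 = 403849 + 285156 = 689005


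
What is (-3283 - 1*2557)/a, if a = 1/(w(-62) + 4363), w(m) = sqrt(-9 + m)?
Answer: -25479920 - 5840*I*sqrt(71) ≈ -2.548e+7 - 49209.0*I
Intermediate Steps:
a = 1/(4363 + I*sqrt(71)) (a = 1/(sqrt(-9 - 62) + 4363) = 1/(sqrt(-71) + 4363) = 1/(I*sqrt(71) + 4363) = 1/(4363 + I*sqrt(71)) ≈ 0.0002292 - 4.426e-7*I)
(-3283 - 1*2557)/a = (-3283 - 1*2557)/(4363/19035840 - I*sqrt(71)/19035840) = (-3283 - 2557)/(4363/19035840 - I*sqrt(71)/19035840) = -5840/(4363/19035840 - I*sqrt(71)/19035840)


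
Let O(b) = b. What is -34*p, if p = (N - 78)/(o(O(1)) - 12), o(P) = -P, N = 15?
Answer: -2142/13 ≈ -164.77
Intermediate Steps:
p = 63/13 (p = (15 - 78)/(-1*1 - 12) = -63/(-1 - 12) = -63/(-13) = -63*(-1/13) = 63/13 ≈ 4.8462)
-34*p = -34*63/13 = -2142/13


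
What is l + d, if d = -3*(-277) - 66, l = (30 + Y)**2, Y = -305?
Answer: 76390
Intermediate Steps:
l = 75625 (l = (30 - 305)**2 = (-275)**2 = 75625)
d = 765 (d = 831 - 66 = 765)
l + d = 75625 + 765 = 76390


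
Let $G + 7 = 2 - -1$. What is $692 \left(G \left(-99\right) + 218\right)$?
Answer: $424888$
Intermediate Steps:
$G = -4$ ($G = -7 + \left(2 - -1\right) = -7 + \left(2 + 1\right) = -7 + 3 = -4$)
$692 \left(G \left(-99\right) + 218\right) = 692 \left(\left(-4\right) \left(-99\right) + 218\right) = 692 \left(396 + 218\right) = 692 \cdot 614 = 424888$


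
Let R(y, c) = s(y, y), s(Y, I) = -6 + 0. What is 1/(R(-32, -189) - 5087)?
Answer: -1/5093 ≈ -0.00019635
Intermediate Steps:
s(Y, I) = -6
R(y, c) = -6
1/(R(-32, -189) - 5087) = 1/(-6 - 5087) = 1/(-5093) = -1/5093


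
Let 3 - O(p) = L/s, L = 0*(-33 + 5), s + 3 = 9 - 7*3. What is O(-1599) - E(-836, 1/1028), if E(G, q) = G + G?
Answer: 1675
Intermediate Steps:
s = -15 (s = -3 + (9 - 7*3) = -3 + (9 - 21) = -3 - 12 = -15)
E(G, q) = 2*G
L = 0 (L = 0*(-28) = 0)
O(p) = 3 (O(p) = 3 - 0/(-15) = 3 - 0*(-1)/15 = 3 - 1*0 = 3 + 0 = 3)
O(-1599) - E(-836, 1/1028) = 3 - 2*(-836) = 3 - 1*(-1672) = 3 + 1672 = 1675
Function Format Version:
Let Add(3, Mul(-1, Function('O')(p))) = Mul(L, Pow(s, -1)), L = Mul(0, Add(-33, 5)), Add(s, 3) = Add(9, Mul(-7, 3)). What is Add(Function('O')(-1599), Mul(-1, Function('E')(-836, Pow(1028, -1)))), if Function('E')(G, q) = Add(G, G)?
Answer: 1675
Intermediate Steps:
s = -15 (s = Add(-3, Add(9, Mul(-7, 3))) = Add(-3, Add(9, -21)) = Add(-3, -12) = -15)
Function('E')(G, q) = Mul(2, G)
L = 0 (L = Mul(0, -28) = 0)
Function('O')(p) = 3 (Function('O')(p) = Add(3, Mul(-1, Mul(0, Pow(-15, -1)))) = Add(3, Mul(-1, Mul(0, Rational(-1, 15)))) = Add(3, Mul(-1, 0)) = Add(3, 0) = 3)
Add(Function('O')(-1599), Mul(-1, Function('E')(-836, Pow(1028, -1)))) = Add(3, Mul(-1, Mul(2, -836))) = Add(3, Mul(-1, -1672)) = Add(3, 1672) = 1675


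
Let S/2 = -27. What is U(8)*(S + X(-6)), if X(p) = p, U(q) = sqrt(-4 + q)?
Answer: -120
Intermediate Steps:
S = -54 (S = 2*(-27) = -54)
U(8)*(S + X(-6)) = sqrt(-4 + 8)*(-54 - 6) = sqrt(4)*(-60) = 2*(-60) = -120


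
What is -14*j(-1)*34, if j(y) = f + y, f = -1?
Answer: 952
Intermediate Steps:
j(y) = -1 + y
-14*j(-1)*34 = -14*(-1 - 1)*34 = -14*(-2)*34 = 28*34 = 952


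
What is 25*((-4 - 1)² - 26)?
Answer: -25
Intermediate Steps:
25*((-4 - 1)² - 26) = 25*((-5)² - 26) = 25*(25 - 26) = 25*(-1) = -25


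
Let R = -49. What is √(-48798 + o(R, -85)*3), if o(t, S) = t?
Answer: I*√48945 ≈ 221.24*I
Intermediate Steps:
√(-48798 + o(R, -85)*3) = √(-48798 - 49*3) = √(-48798 - 147) = √(-48945) = I*√48945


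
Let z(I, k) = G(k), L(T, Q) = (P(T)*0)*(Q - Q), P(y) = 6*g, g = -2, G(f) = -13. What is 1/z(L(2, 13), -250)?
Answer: -1/13 ≈ -0.076923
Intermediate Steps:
P(y) = -12 (P(y) = 6*(-2) = -12)
L(T, Q) = 0 (L(T, Q) = (-12*0)*(Q - Q) = 0*0 = 0)
z(I, k) = -13
1/z(L(2, 13), -250) = 1/(-13) = -1/13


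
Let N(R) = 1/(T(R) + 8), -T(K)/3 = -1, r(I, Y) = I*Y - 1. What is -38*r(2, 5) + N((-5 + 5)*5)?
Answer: -3761/11 ≈ -341.91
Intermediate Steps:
r(I, Y) = -1 + I*Y
T(K) = 3 (T(K) = -3*(-1) = 3)
N(R) = 1/11 (N(R) = 1/(3 + 8) = 1/11)
-38*r(2, 5) + N((-5 + 5)*5) = -38*(-1 + 2*5) + 1/11 = -38*(-1 + 10) + 1/11 = -38*9 + 1/11 = -342 + 1/11 = -3761/11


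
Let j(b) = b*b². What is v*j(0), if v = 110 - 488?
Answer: 0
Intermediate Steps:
j(b) = b³
v = -378
v*j(0) = -378*0³ = -378*0 = 0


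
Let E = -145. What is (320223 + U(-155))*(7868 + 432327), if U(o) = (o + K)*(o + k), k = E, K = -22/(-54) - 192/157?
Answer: 228252243993305/1413 ≈ 1.6154e+11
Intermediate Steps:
K = -3457/4239 (K = -22*(-1/54) - 192*1/157 = 11/27 - 192/157 = -3457/4239 ≈ -0.81552)
k = -145
U(o) = (-145 + o)*(-3457/4239 + o) (U(o) = (o - 3457/4239)*(o - 145) = (-3457/4239 + o)*(-145 + o) = (-145 + o)*(-3457/4239 + o))
(320223 + U(-155))*(7868 + 432327) = (320223 + (501265/4239 + (-155)² - 618112/4239*(-155)))*(7868 + 432327) = (320223 + (501265/4239 + 24025 + 95807360/4239))*440195 = (320223 + 66050200/1413)*440195 = (518525299/1413)*440195 = 228252243993305/1413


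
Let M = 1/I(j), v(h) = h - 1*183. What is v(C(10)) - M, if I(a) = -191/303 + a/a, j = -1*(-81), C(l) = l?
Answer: -19679/112 ≈ -175.71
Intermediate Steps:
v(h) = -183 + h (v(h) = h - 183 = -183 + h)
j = 81
I(a) = 112/303 (I(a) = -191*1/303 + 1 = -191/303 + 1 = 112/303)
M = 303/112 (M = 1/(112/303) = 303/112 ≈ 2.7054)
v(C(10)) - M = (-183 + 10) - 1*303/112 = -173 - 303/112 = -19679/112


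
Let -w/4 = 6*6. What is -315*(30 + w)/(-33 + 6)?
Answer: -1330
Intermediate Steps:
w = -144 (w = -24*6 = -4*36 = -144)
-315*(30 + w)/(-33 + 6) = -315*(30 - 144)/(-33 + 6) = -(-35910)/(-27) = -(-35910)*(-1)/27 = -315*38/9 = -1330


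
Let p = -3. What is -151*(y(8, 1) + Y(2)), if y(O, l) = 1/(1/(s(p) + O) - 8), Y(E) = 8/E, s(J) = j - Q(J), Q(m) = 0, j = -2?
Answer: -27482/47 ≈ -584.72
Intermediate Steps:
s(J) = -2 (s(J) = -2 - 1*0 = -2 + 0 = -2)
y(O, l) = 1/(-8 + 1/(-2 + O)) (y(O, l) = 1/(1/(-2 + O) - 8) = 1/(-8 + 1/(-2 + O)))
-151*(y(8, 1) + Y(2)) = -151*((2 - 1*8)/(-17 + 8*8) + 8/2) = -151*((2 - 8)/(-17 + 64) + 8*(1/2)) = -151*(-6/47 + 4) = -151*182/47 = -27482/47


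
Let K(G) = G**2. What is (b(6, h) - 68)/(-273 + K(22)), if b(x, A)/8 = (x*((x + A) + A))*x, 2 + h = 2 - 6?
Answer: -1796/211 ≈ -8.5118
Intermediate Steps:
h = -6 (h = -2 + (2 - 6) = -2 - 4 = -6)
b(x, A) = 8*x**2*(x + 2*A) (b(x, A) = 8*((x*((x + A) + A))*x) = 8*((x*((A + x) + A))*x) = 8*((x*(x + 2*A))*x) = 8*(x**2*(x + 2*A)) = 8*x**2*(x + 2*A))
(b(6, h) - 68)/(-273 + K(22)) = (8*6**2*(6 + 2*(-6)) - 68)/(-273 + 22**2) = (8*36*(6 - 12) - 68)/(-273 + 484) = (8*36*(-6) - 68)/211 = (-1728 - 68)*(1/211) = -1796*1/211 = -1796/211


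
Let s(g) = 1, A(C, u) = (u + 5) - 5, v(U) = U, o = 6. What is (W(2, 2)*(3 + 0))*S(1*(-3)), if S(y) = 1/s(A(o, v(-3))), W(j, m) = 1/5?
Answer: ⅗ ≈ 0.60000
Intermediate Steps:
A(C, u) = u (A(C, u) = (5 + u) - 5 = u)
W(j, m) = ⅕
S(y) = 1 (S(y) = 1/1 = 1)
(W(2, 2)*(3 + 0))*S(1*(-3)) = ((3 + 0)/5)*1 = ((⅕)*3)*1 = (⅗)*1 = ⅗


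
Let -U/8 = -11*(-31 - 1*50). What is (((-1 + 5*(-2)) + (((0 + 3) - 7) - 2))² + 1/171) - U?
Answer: 1268308/171 ≈ 7417.0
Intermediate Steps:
U = -7128 (U = -(-88)*(-31 - 1*50) = -(-88)*(-31 - 50) = -(-88)*(-81) = -8*891 = -7128)
(((-1 + 5*(-2)) + (((0 + 3) - 7) - 2))² + 1/171) - U = (((-1 + 5*(-2)) + (((0 + 3) - 7) - 2))² + 1/171) - 1*(-7128) = (((-1 - 10) + ((3 - 7) - 2))² + 1/171) + 7128 = ((-11 + (-4 - 2))² + 1/171) + 7128 = ((-11 - 6)² + 1/171) + 7128 = ((-17)² + 1/171) + 7128 = (289 + 1/171) + 7128 = 49420/171 + 7128 = 1268308/171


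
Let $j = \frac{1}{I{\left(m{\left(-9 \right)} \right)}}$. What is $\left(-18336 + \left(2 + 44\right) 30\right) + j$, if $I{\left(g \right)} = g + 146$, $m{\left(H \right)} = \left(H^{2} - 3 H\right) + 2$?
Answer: $- \frac{4340735}{256} \approx -16956.0$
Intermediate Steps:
$m{\left(H \right)} = 2 + H^{2} - 3 H$
$I{\left(g \right)} = 146 + g$
$j = \frac{1}{256}$ ($j = \frac{1}{146 + \left(2 + \left(-9\right)^{2} - -27\right)} = \frac{1}{146 + \left(2 + 81 + 27\right)} = \frac{1}{146 + 110} = \frac{1}{256} \approx 0.0039063$)
$\left(-18336 + \left(2 + 44\right) 30\right) + j = \left(-18336 + \left(2 + 44\right) 30\right) + \frac{1}{256} = \left(-18336 + 46 \cdot 30\right) + \frac{1}{256} = \left(-18336 + 1380\right) + \frac{1}{256} = -16956 + \frac{1}{256} = - \frac{4340735}{256}$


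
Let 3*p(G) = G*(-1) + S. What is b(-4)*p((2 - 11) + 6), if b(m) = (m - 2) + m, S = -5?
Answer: 20/3 ≈ 6.6667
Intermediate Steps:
b(m) = -2 + 2*m (b(m) = (-2 + m) + m = -2 + 2*m)
p(G) = -5/3 - G/3 (p(G) = (G*(-1) - 5)/3 = (-G - 5)/3 = (-5 - G)/3 = -5/3 - G/3)
b(-4)*p((2 - 11) + 6) = (-2 + 2*(-4))*(-5/3 - ((2 - 11) + 6)/3) = (-2 - 8)*(-5/3 - (-9 + 6)/3) = -10*(-5/3 - ⅓*(-3)) = -10*(-5/3 + 1) = -10*(-⅔) = 20/3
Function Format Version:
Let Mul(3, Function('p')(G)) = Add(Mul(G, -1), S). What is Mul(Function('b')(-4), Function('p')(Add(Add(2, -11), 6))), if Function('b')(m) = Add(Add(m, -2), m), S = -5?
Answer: Rational(20, 3) ≈ 6.6667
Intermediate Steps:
Function('b')(m) = Add(-2, Mul(2, m)) (Function('b')(m) = Add(Add(-2, m), m) = Add(-2, Mul(2, m)))
Function('p')(G) = Add(Rational(-5, 3), Mul(Rational(-1, 3), G)) (Function('p')(G) = Mul(Rational(1, 3), Add(Mul(G, -1), -5)) = Mul(Rational(1, 3), Add(Mul(-1, G), -5)) = Mul(Rational(1, 3), Add(-5, Mul(-1, G))) = Add(Rational(-5, 3), Mul(Rational(-1, 3), G)))
Mul(Function('b')(-4), Function('p')(Add(Add(2, -11), 6))) = Mul(Add(-2, Mul(2, -4)), Add(Rational(-5, 3), Mul(Rational(-1, 3), Add(Add(2, -11), 6)))) = Mul(Add(-2, -8), Add(Rational(-5, 3), Mul(Rational(-1, 3), Add(-9, 6)))) = Mul(-10, Add(Rational(-5, 3), Mul(Rational(-1, 3), -3))) = Mul(-10, Add(Rational(-5, 3), 1)) = Mul(-10, Rational(-2, 3)) = Rational(20, 3)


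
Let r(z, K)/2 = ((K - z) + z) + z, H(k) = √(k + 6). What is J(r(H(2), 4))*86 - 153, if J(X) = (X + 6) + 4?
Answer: 1395 + 344*√2 ≈ 1881.5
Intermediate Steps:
H(k) = √(6 + k)
r(z, K) = 2*K + 2*z (r(z, K) = 2*(((K - z) + z) + z) = 2*(K + z) = 2*K + 2*z)
J(X) = 10 + X (J(X) = (6 + X) + 4 = 10 + X)
J(r(H(2), 4))*86 - 153 = (10 + (2*4 + 2*√(6 + 2)))*86 - 153 = (10 + (8 + 2*√8))*86 - 153 = (10 + (8 + 2*(2*√2)))*86 - 153 = (10 + (8 + 4*√2))*86 - 153 = (18 + 4*√2)*86 - 153 = (1548 + 344*√2) - 153 = 1395 + 344*√2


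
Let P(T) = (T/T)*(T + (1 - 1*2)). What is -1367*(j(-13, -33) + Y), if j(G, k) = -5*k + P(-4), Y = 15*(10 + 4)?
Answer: -505790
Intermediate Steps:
Y = 210 (Y = 15*14 = 210)
P(T) = -1 + T (P(T) = 1*(T + (1 - 2)) = 1*(T - 1) = 1*(-1 + T) = -1 + T)
j(G, k) = -5 - 5*k (j(G, k) = -5*k + (-1 - 4) = -5*k - 5 = -5 - 5*k)
-1367*(j(-13, -33) + Y) = -1367*((-5 - 5*(-33)) + 210) = -1367*((-5 + 165) + 210) = -1367*(160 + 210) = -1367*370 = -505790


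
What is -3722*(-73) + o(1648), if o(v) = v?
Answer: 273354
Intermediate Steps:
-3722*(-73) + o(1648) = -3722*(-73) + 1648 = 271706 + 1648 = 273354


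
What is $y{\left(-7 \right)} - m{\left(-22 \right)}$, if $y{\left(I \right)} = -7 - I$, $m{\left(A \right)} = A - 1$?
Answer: $23$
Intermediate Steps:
$m{\left(A \right)} = -1 + A$
$y{\left(-7 \right)} - m{\left(-22 \right)} = \left(-7 - -7\right) - \left(-1 - 22\right) = \left(-7 + 7\right) - -23 = 0 + 23 = 23$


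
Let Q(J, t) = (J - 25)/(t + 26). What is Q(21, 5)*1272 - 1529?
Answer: -52487/31 ≈ -1693.1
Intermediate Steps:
Q(J, t) = (-25 + J)/(26 + t)
Q(21, 5)*1272 - 1529 = ((-25 + 21)/(26 + 5))*1272 - 1529 = (-4/31)*1272 - 1529 = ((1/31)*(-4))*1272 - 1529 = -4/31*1272 - 1529 = -5088/31 - 1529 = -52487/31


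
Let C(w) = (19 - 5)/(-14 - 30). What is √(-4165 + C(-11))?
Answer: I*√2016014/22 ≈ 64.539*I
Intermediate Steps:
C(w) = -7/22 (C(w) = 14/(-44) = 14*(-1/44) = -7/22)
√(-4165 + C(-11)) = √(-4165 - 7/22) = √(-91637/22) = I*√2016014/22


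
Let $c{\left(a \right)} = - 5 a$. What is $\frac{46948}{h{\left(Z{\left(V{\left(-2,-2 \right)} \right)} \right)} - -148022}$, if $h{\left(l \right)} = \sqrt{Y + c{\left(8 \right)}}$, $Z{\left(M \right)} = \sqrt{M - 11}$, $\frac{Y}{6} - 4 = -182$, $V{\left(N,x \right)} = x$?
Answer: $\frac{78969737}{248983109} - \frac{1067 i \sqrt{277}}{248983109} \approx 0.31717 - 7.1324 \cdot 10^{-5} i$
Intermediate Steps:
$Y = -1068$ ($Y = 24 + 6 \left(-182\right) = 24 - 1092 = -1068$)
$Z{\left(M \right)} = \sqrt{-11 + M}$
$h{\left(l \right)} = 2 i \sqrt{277}$ ($h{\left(l \right)} = \sqrt{-1068 - 40} = \sqrt{-1108} = 2 i \sqrt{277}$)
$\frac{46948}{h{\left(Z{\left(V{\left(-2,-2 \right)} \right)} \right)} - -148022} = \frac{46948}{2 i \sqrt{277} - -148022} = \frac{46948}{2 i \sqrt{277} + 148022} = \frac{46948}{148022 + 2 i \sqrt{277}}$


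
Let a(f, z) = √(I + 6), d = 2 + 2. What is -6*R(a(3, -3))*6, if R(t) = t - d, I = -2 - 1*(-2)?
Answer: 144 - 36*√6 ≈ 55.818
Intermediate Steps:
I = 0 (I = -2 + 2 = 0)
d = 4
a(f, z) = √6 (a(f, z) = √(0 + 6) = √6)
R(t) = -4 + t (R(t) = t - 1*4 = t - 4 = -4 + t)
-6*R(a(3, -3))*6 = -6*(-4 + √6)*6 = (24 - 6*√6)*6 = 144 - 36*√6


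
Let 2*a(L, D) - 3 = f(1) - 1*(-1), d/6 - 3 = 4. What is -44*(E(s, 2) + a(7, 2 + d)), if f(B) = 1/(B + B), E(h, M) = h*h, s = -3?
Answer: -495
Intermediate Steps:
d = 42 (d = 18 + 6*4 = 18 + 24 = 42)
E(h, M) = h²
f(B) = 1/(2*B)
a(L, D) = 9/4 (a(L, D) = 3/2 + ((½)/1 - 1*(-1))/2 = 3/2 + ((½)*1 + 1)/2 = 3/2 + (½ + 1)/2 = 3/2 + (½)*(3/2) = 3/2 + ¾ = 9/4)
-44*(E(s, 2) + a(7, 2 + d)) = -44*((-3)² + 9/4) = -44*(9 + 9/4) = -44*45/4 = -495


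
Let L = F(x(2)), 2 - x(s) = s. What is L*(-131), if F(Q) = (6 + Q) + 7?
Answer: -1703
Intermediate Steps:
x(s) = 2 - s
F(Q) = 13 + Q
L = 13 (L = 13 + (2 - 1*2) = 13 + (2 - 2) = 13 + 0 = 13)
L*(-131) = 13*(-131) = -1703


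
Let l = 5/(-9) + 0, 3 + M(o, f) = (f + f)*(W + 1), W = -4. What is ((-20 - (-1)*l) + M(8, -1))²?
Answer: 24964/81 ≈ 308.20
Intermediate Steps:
M(o, f) = -3 - 6*f (M(o, f) = -3 + (f + f)*(-4 + 1) = -3 + (2*f)*(-3) = -3 - 6*f)
l = -5/9 (l = 5*(-⅑) + 0 = -5/9 + 0 = -5/9 ≈ -0.55556)
((-20 - (-1)*l) + M(8, -1))² = ((-20 - (-1)*(-5)/9) + (-3 - 6*(-1)))² = ((-20 - 1*5/9) + (-3 + 6))² = ((-20 - 5/9) + 3)² = (-185/9 + 3)² = (-158/9)² = 24964/81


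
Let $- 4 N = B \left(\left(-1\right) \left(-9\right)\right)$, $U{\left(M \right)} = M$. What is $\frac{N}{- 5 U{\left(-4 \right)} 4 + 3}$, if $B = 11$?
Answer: $- \frac{99}{332} \approx -0.29819$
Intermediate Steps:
$N = - \frac{99}{4}$ ($N = - \frac{11 \left(\left(-1\right) \left(-9\right)\right)}{4} = - \frac{11 \cdot 9}{4} = \left(- \frac{1}{4}\right) 99 = - \frac{99}{4} \approx -24.75$)
$\frac{N}{- 5 U{\left(-4 \right)} 4 + 3} = - \frac{99}{4 \left(\left(-5\right) \left(-4\right) 4 + 3\right)} = - \frac{99}{4 \left(20 \cdot 4 + 3\right)} = - \frac{99}{4 \left(80 + 3\right)} = - \frac{99}{4 \cdot 83} = \left(- \frac{99}{4}\right) \frac{1}{83} = - \frac{99}{332}$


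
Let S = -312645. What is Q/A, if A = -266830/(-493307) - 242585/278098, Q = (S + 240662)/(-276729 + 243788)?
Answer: -9875181495460538/1497629270048955 ≈ -6.5939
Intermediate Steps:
Q = 71983/32941 (Q = (-312645 + 240662)/(-276729 + 243788) = -71983/(-32941) = -71983*(-1/32941) = 71983/32941 ≈ 2.1852)
A = -45463989255/137187690086 (A = -266830*(-1/493307) - 242585*1/278098 = 266830/493307 - 242585/278098 = -45463989255/137187690086 ≈ -0.33140)
Q/A = 71983/(32941*(-45463989255/137187690086)) = (71983/32941)*(-137187690086/45463989255) = -9875181495460538/1497629270048955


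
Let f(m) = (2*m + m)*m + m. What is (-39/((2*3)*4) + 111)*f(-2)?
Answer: 4375/4 ≈ 1093.8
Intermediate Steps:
f(m) = m + 3*m**2 (f(m) = (3*m)*m + m = 3*m**2 + m = m + 3*m**2)
(-39/((2*3)*4) + 111)*f(-2) = (-39/((2*3)*4) + 111)*(-2*(1 + 3*(-2))) = (-39/(6*4) + 111)*(-2*(1 - 6)) = (-39/24 + 111)*(-2*(-5)) = (-39*1/24 + 111)*10 = (-13/8 + 111)*10 = (875/8)*10 = 4375/4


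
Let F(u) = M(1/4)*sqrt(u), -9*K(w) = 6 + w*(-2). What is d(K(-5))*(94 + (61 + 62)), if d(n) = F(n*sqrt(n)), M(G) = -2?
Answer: -3472*sqrt(3)*sqrt(-I)/9 ≈ -472.48 + 472.48*I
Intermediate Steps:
K(w) = -2/3 + 2*w/9 (K(w) = -(6 + w*(-2))/9 = -(6 - 2*w)/9 = -2/3 + 2*w/9)
F(u) = -2*sqrt(u)
d(n) = -2*sqrt(n**(3/2))
d(K(-5))*(94 + (61 + 62)) = (-2*(-(-2/3 + (2/9)*(-5))**(3/4)))*(94 + (61 + 62)) = (-2*(-(-2/3 - 10/9)**(3/4)))*(94 + 123) = -2*(-8*(-1)**(3/4)*sqrt(3)/9)*217 = -2*8*sqrt(3)*sqrt(-I)/9*217 = -16*sqrt(3)*sqrt(-I)/9*217 = -3472*sqrt(3)*sqrt(-I)/9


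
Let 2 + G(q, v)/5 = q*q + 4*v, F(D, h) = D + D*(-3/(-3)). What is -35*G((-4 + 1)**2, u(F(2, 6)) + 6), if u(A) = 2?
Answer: -19425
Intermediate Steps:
F(D, h) = 2*D (F(D, h) = D + D*(-3*(-1/3)) = D + D*1 = D + D = 2*D)
G(q, v) = -10 + 5*q**2 + 20*v (G(q, v) = -10 + 5*(q*q + 4*v) = -10 + 5*(q**2 + 4*v) = -10 + (5*q**2 + 20*v) = -10 + 5*q**2 + 20*v)
-35*G((-4 + 1)**2, u(F(2, 6)) + 6) = -35*(-10 + 5*((-4 + 1)**2)**2 + 20*(2 + 6)) = -35*(-10 + 5*((-3)**2)**2 + 20*8) = -35*(-10 + 5*9**2 + 160) = -35*(-10 + 5*81 + 160) = -35*(-10 + 405 + 160) = -35*555 = -19425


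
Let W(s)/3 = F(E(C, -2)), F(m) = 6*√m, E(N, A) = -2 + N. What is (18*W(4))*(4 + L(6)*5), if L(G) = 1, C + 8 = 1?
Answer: 8748*I ≈ 8748.0*I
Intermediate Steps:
C = -7 (C = -8 + 1 = -7)
W(s) = 54*I (W(s) = 3*(6*√(-2 - 7)) = 3*(6*√(-9)) = 3*(6*(3*I)) = 3*(18*I) = 54*I)
(18*W(4))*(4 + L(6)*5) = (18*(54*I))*(4 + 1*5) = (972*I)*(4 + 5) = (972*I)*9 = 8748*I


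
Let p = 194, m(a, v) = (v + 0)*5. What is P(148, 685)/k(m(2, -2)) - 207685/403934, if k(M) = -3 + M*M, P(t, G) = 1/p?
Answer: -976953099/1900307503 ≈ -0.51410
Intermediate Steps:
m(a, v) = 5*v (m(a, v) = v*5 = 5*v)
P(t, G) = 1/194
k(M) = -3 + M²
P(148, 685)/k(m(2, -2)) - 207685/403934 = 1/(194*(-3 + (5*(-2))²)) - 207685/403934 = 1/(194*(-3 + (-10)²)) - 207685*1/403934 = 1/(194*(-3 + 100)) - 207685/403934 = (1/194)/97 - 207685/403934 = (1/194)*(1/97) - 207685/403934 = 1/18818 - 207685/403934 = -976953099/1900307503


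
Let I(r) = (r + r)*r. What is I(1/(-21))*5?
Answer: 10/441 ≈ 0.022676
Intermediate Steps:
I(r) = 2*r**2 (I(r) = (2*r)*r = 2*r**2)
I(1/(-21))*5 = (2*(1/(-21))**2)*5 = (2*(-1/21)**2)*5 = (2*(1/441))*5 = (2/441)*5 = 10/441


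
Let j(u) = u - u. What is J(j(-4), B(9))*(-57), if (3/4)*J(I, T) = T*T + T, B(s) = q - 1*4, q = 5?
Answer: -152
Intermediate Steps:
j(u) = 0
B(s) = 1 (B(s) = 5 - 1*4 = 5 - 4 = 1)
J(I, T) = 4*T/3 + 4*T²/3 (J(I, T) = 4*(T*T + T)/3 = 4*(T² + T)/3 = 4*(T + T²)/3 = 4*T/3 + 4*T²/3)
J(j(-4), B(9))*(-57) = ((4/3)*1*(1 + 1))*(-57) = ((4/3)*1*2)*(-57) = (8/3)*(-57) = -152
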